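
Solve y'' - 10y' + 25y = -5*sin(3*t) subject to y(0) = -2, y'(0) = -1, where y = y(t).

y = -1081*exp(5*t)/578 - 75*cos(3*t)/578 - 20*sin(3*t)/289 + 291*t*exp(5*t)/34

Characteristic equation r² - 10r + 25 = 0 has discriminant (-10)² - 4·(25) = 0, so r = 5 is a repeated root.
Hence y_h = (C1 + C2*t)*exp(5*t).
Try y_p = A*cos(3*t) + B*sin(3*t). Substituting and equating the coefficients of cos(3t) and sin(3t) gives A = -75/578, B = -20/289, so y_p = -75*cos(3*t)/578 - 20*sin(3*t)/289.
General solution: y = -75*cos(3*t)/578 - 20*sin(3*t)/289 + C1*exp(5*t) + C2*t*exp(5*t).
Apply the initial conditions: y(0) = -75/578 + C1 = -2 and y'(0) = -60/289 + C2 + 5*C1 = -1. Solving gives C1 = -1081/578, C2 = 291/34.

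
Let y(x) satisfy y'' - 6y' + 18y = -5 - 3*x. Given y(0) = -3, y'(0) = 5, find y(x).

Characteristic equation r² - 6r + 18 = 0 has discriminant (-6)² - 4·(18) = -36 < 0, so r = 3 ± 3i.
Hence y_h = C1*cos(3*x)*exp(3*x) + C2*exp(3*x)*sin(3*x).
For the particular solution try y_p = A0 + A1*x. Substituting and matching coefficients of each power of x gives A0 = -1/3, A1 = -1/6, so y_p = -1/3 - x/6.
General solution: y = -1/3 - x/6 + C1*cos(3*x)*exp(3*x) + C2*exp(3*x)*sin(3*x).
Apply the initial conditions: y(0) = -1/3 + C1 = -3 and y'(0) = -1/6 + 3*C1 + 3*C2 = 5. Solving gives C1 = -8/3, C2 = 79/18.

y = -1/3 - x/6 - 8*cos(3*x)*exp(3*x)/3 + 79*exp(3*x)*sin(3*x)/18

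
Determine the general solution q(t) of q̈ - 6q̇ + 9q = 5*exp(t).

Characteristic equation r² - 6r + 9 = 0 has discriminant (-6)² - 4·(9) = 0, so r = 3 is a repeated root.
Hence q_h = (C1 + C2*t)*exp(3*t).
Try q_p = A*exp(t). Substituting into the equation and dividing by exp(t) gives A = 5/4, so q_p = 5*exp(t)/4.

q = 5*exp(t)/4 + C1*exp(3*t) + C2*t*exp(3*t)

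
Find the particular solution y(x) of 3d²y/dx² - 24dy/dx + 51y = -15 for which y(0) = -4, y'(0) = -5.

y = -5/17 - 63*cos(x)*exp(4*x)/17 + 167*exp(4*x)*sin(x)/17

Divide through by 3: y'' - 8y' + 17y = -5.
Characteristic equation r² - 8r + 17 = 0 has discriminant (-8)² - 4·(17) = -4 < 0, so r = 4 ± i.
Hence y_h = C1*cos(x)*exp(4*x) + C2*exp(4*x)*sin(x).
For the particular solution try y_p = A0. Substituting and matching coefficients of each power of x gives A0 = -5/17, so y_p = -5/17.
General solution: y = -5/17 + C1*cos(x)*exp(4*x) + C2*exp(4*x)*sin(x).
Apply the initial conditions: y(0) = -5/17 + C1 = -4 and y'(0) = C2 + 4*C1 = -5. Solving gives C1 = -63/17, C2 = 167/17.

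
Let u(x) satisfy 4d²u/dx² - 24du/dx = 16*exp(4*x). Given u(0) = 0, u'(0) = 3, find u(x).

Divide through by 4: u'' - 6u' = 4*exp(4*x).
Characteristic equation r² - 6r = 0 factors as (r - 6)r = 0, so r = 6, 0.
Hence u_h = C1*exp(6*x) + C2.
Try u_p = A*exp(4*x). Substituting into the equation and dividing by exp(4*x) gives A = -1/2, so u_p = -exp(4*x)/2.
General solution: u = C2 - exp(4*x)/2 + C1*exp(6*x).
Apply the initial conditions: u(0) = -1/2 + C1 + C2 = 0 and u'(0) = -2 + 6*C1 = 3. Solving gives C1 = 5/6, C2 = -1/3.

u = -1/3 - exp(4*x)/2 + 5*exp(6*x)/6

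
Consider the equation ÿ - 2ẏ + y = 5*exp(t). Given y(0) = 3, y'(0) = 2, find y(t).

y = 3*exp(t) - t*exp(t) + 5*t**2*exp(t)/2

Characteristic equation r² - 2r + 1 = 0 has discriminant (-2)² - 4·(1) = 0, so r = 1 is a repeated root.
Hence y_h = (C1 + C2*t)*exp(t).
Since exp(t) solves the homogeneous equation (r = 1 is a root of multiplicity 2), multiply the trial by t^2. Try y_p = A*t^2*exp(t). Substituting into the equation and dividing by exp(t) gives A = 5/2, so y_p = 5*t^2*exp(t)/2.
General solution: y = C1*exp(t) + 5*t^2*exp(t)/2 + C2*t*exp(t).
Apply the initial conditions: y(0) = C1 = 3 and y'(0) = C1 + C2 = 2. Solving gives C1 = 3, C2 = -1.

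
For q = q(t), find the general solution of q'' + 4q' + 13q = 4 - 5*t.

Characteristic equation r² + 4r + 13 = 0 has discriminant (4)² - 4·(13) = -36 < 0, so r = -2 ± 3i.
Hence q_h = C1*cos(3*t)*exp(-2*t) + C2*exp(-2*t)*sin(3*t).
For the particular solution try q_p = A0 + A1*t. Substituting and matching coefficients of each power of t gives A0 = 72/169, A1 = -5/13, so q_p = 72/169 - 5*t/13.

q = 72/169 - 5*t/13 + C1*cos(3*t)*exp(-2*t) + C2*exp(-2*t)*sin(3*t)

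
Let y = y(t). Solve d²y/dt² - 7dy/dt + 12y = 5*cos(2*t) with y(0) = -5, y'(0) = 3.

y = 19*exp(4*t) - 314*exp(3*t)/13 - 7*sin(2*t)/26 + 2*cos(2*t)/13

Characteristic equation r² - 7r + 12 = 0 factors as (r - 4)(r - 3) = 0, so r = 4, 3.
Hence y_h = C1*exp(4*t) + C2*exp(3*t).
Try y_p = A*cos(2*t) + B*sin(2*t). Substituting and equating the coefficients of cos(2t) and sin(2t) gives A = 2/13, B = -7/26, so y_p = -7*sin(2*t)/26 + 2*cos(2*t)/13.
General solution: y = -7*sin(2*t)/26 + 2*cos(2*t)/13 + C1*exp(4*t) + C2*exp(3*t).
Apply the initial conditions: y(0) = 2/13 + C1 + C2 = -5 and y'(0) = -7/13 + 3*C2 + 4*C1 = 3. Solving gives C1 = 19, C2 = -314/13.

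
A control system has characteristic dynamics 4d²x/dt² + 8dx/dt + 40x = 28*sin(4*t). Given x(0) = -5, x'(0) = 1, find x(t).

x = -21*sin(4*t)/50 - 14*cos(4*t)/25 - 111*cos(3*t)*exp(-t)/25 - 44*exp(-t)*sin(3*t)/75

Divide through by 4: x'' + 2x' + 10x = 7*sin(4*t).
Characteristic equation r² + 2r + 10 = 0 has discriminant (2)² - 4·(10) = -36 < 0, so r = -1 ± 3i.
Hence x_h = C1*cos(3*t)*exp(-t) + C2*exp(-t)*sin(3*t).
Try x_p = A*cos(4*t) + B*sin(4*t). Substituting and equating the coefficients of cos(4t) and sin(4t) gives A = -14/25, B = -21/50, so x_p = -21*sin(4*t)/50 - 14*cos(4*t)/25.
General solution: x = -21*sin(4*t)/50 - 14*cos(4*t)/25 + C1*cos(3*t)*exp(-t) + C2*exp(-t)*sin(3*t).
Apply the initial conditions: x(0) = -14/25 + C1 = -5 and x'(0) = -42/25 - C1 + 3*C2 = 1. Solving gives C1 = -111/25, C2 = -44/75.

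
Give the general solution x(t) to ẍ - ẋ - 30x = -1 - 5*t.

x = 1/36 + t/6 + C1*exp(-5*t) + C2*exp(6*t)

Characteristic equation r² - r - 30 = 0 factors as (r + 5)(r - 6) = 0, so r = -5, 6.
Hence x_h = C1*exp(-5*t) + C2*exp(6*t).
For the particular solution try x_p = A0 + A1*t. Substituting and matching coefficients of each power of t gives A0 = 1/36, A1 = 1/6, so x_p = 1/36 + t/6.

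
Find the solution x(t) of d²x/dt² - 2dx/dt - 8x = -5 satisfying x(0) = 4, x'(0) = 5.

Characteristic equation r² - 2r - 8 = 0 factors as (r - 4)(r + 2) = 0, so r = 4, -2.
Hence x_h = C1*exp(4*t) + C2*exp(-2*t).
For the particular solution try x_p = A0. Substituting and matching coefficients of each power of t gives A0 = 5/8, so x_p = 5/8.
General solution: x = 5/8 + C1*exp(4*t) + C2*exp(-2*t).
Apply the initial conditions: x(0) = 5/8 + C1 + C2 = 4 and x'(0) = -2*C2 + 4*C1 = 5. Solving gives C1 = 47/24, C2 = 17/12.

x = 5/8 + 17*exp(-2*t)/12 + 47*exp(4*t)/24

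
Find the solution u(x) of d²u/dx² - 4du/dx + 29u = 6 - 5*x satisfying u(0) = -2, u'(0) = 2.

Characteristic equation r² - 4r + 29 = 0 has discriminant (-4)² - 4·(29) = -100 < 0, so r = 2 ± 5i.
Hence u_h = C1*cos(5*x)*exp(2*x) + C2*exp(2*x)*sin(5*x).
For the particular solution try u_p = A0 + A1*x. Substituting and matching coefficients of each power of x gives A0 = 154/841, A1 = -5/29, so u_p = 154/841 - 5*x/29.
General solution: u = 154/841 - 5*x/29 + C1*cos(5*x)*exp(2*x) + C2*exp(2*x)*sin(5*x).
Apply the initial conditions: u(0) = 154/841 + C1 = -2 and u'(0) = -5/29 + 2*C1 + 5*C2 = 2. Solving gives C1 = -1836/841, C2 = 5499/4205.

u = 154/841 - 5*x/29 - 1836*cos(5*x)*exp(2*x)/841 + 5499*exp(2*x)*sin(5*x)/4205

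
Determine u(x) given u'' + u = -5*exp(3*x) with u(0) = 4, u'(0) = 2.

u = -exp(3*x)/2 + 7*sin(x)/2 + 9*cos(x)/2

Characteristic equation r² + 1 = 0 has discriminant (0)² - 4·(1) = -4 < 0, so r = ± i.
Hence u_h = C1*cos(x) + C2*sin(x).
Try u_p = A*exp(3*x). Substituting into the equation and dividing by exp(3*x) gives A = -1/2, so u_p = -exp(3*x)/2.
General solution: u = -exp(3*x)/2 + C1*cos(x) + C2*sin(x).
Apply the initial conditions: u(0) = -1/2 + C1 = 4 and u'(0) = -3/2 + C2 = 2. Solving gives C1 = 9/2, C2 = 7/2.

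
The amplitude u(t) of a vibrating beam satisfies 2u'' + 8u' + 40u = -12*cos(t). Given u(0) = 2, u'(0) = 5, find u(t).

Divide through by 2: u'' + 4u' + 20u = -6*cos(t).
Characteristic equation r² + 4r + 20 = 0 has discriminant (4)² - 4·(20) = -64 < 0, so r = -2 ± 4i.
Hence u_h = C1*cos(4*t)*exp(-2*t) + C2*exp(-2*t)*sin(4*t).
Try u_p = A*cos(t) + B*sin(t). Substituting and equating the coefficients of cos(t) and sin(t) gives A = -114/377, B = -24/377, so u_p = -114*cos(t)/377 - 24*sin(t)/377.
General solution: u = -114*cos(t)/377 - 24*sin(t)/377 + C1*cos(4*t)*exp(-2*t) + C2*exp(-2*t)*sin(4*t).
Apply the initial conditions: u(0) = -114/377 + C1 = 2 and u'(0) = -24/377 - 2*C1 + 4*C2 = 5. Solving gives C1 = 868/377, C2 = 3645/1508.

u = -114*cos(t)/377 - 24*sin(t)/377 + 868*cos(4*t)*exp(-2*t)/377 + 3645*exp(-2*t)*sin(4*t)/1508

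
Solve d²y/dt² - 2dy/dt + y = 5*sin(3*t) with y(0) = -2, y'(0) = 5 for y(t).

y = -23*exp(t)/10 - 2*sin(3*t)/5 + 3*cos(3*t)/10 + 17*t*exp(t)/2

Characteristic equation r² - 2r + 1 = 0 has discriminant (-2)² - 4·(1) = 0, so r = 1 is a repeated root.
Hence y_h = (C1 + C2*t)*exp(t).
Try y_p = A*cos(3*t) + B*sin(3*t). Substituting and equating the coefficients of cos(3t) and sin(3t) gives A = 3/10, B = -2/5, so y_p = -2*sin(3*t)/5 + 3*cos(3*t)/10.
General solution: y = -2*sin(3*t)/5 + 3*cos(3*t)/10 + C1*exp(t) + C2*t*exp(t).
Apply the initial conditions: y(0) = 3/10 + C1 = -2 and y'(0) = -6/5 + C1 + C2 = 5. Solving gives C1 = -23/10, C2 = 17/2.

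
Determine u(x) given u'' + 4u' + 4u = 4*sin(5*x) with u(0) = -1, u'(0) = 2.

Characteristic equation r² + 4r + 4 = 0 has discriminant (4)² - 4·(4) = 0, so r = -2 is a repeated root.
Hence u_h = (C1 + C2*x)*exp(-2*x).
Try u_p = A*cos(5*x) + B*sin(5*x). Substituting and equating the coefficients of cos(5x) and sin(5x) gives A = -80/841, B = -84/841, so u_p = -84*sin(5*x)/841 - 80*cos(5*x)/841.
General solution: u = -84*sin(5*x)/841 - 80*cos(5*x)/841 + C1*exp(-2*x) + C2*x*exp(-2*x).
Apply the initial conditions: u(0) = -80/841 + C1 = -1 and u'(0) = -420/841 + C2 - 2*C1 = 2. Solving gives C1 = -761/841, C2 = 20/29.

u = -761*exp(-2*x)/841 - 84*sin(5*x)/841 - 80*cos(5*x)/841 + 20*x*exp(-2*x)/29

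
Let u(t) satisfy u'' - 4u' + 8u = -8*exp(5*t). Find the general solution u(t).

u = -8*exp(5*t)/13 + C1*cos(2*t)*exp(2*t) + C2*exp(2*t)*sin(2*t)

Characteristic equation r² - 4r + 8 = 0 has discriminant (-4)² - 4·(8) = -16 < 0, so r = 2 ± 2i.
Hence u_h = C1*cos(2*t)*exp(2*t) + C2*exp(2*t)*sin(2*t).
Try u_p = A*exp(5*t). Substituting into the equation and dividing by exp(5*t) gives A = -8/13, so u_p = -8*exp(5*t)/13.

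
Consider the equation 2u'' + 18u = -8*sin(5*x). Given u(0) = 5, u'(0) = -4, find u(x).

u = 5*cos(3*x) - 7*sin(3*x)/4 + sin(5*x)/4

Divide through by 2: u'' + 9u = -4*sin(5*x).
Characteristic equation r² + 9 = 0 has discriminant (0)² - 4·(9) = -36 < 0, so r = ± 3i.
Hence u_h = C1*cos(3*x) + C2*sin(3*x).
Try u_p = A*cos(5*x) + B*sin(5*x). Substituting and equating the coefficients of cos(5x) and sin(5x) gives A = 0, B = 1/4, so u_p = sin(5*x)/4.
General solution: u = sin(5*x)/4 + C1*cos(3*x) + C2*sin(3*x).
Apply the initial conditions: u(0) = C1 = 5 and u'(0) = 5/4 + 3*C2 = -4. Solving gives C1 = 5, C2 = -7/4.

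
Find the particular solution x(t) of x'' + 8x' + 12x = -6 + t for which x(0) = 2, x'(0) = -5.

x = -5/9 - exp(-6*t)/144 + t/12 + 41*exp(-2*t)/16

Characteristic equation r² + 8r + 12 = 0 factors as (r + 2)(r + 6) = 0, so r = -2, -6.
Hence x_h = C1*exp(-2*t) + C2*exp(-6*t).
For the particular solution try x_p = A0 + A1*t. Substituting and matching coefficients of each power of t gives A0 = -5/9, A1 = 1/12, so x_p = -5/9 + t/12.
General solution: x = -5/9 + t/12 + C1*exp(-2*t) + C2*exp(-6*t).
Apply the initial conditions: x(0) = -5/9 + C1 + C2 = 2 and x'(0) = 1/12 - 6*C2 - 2*C1 = -5. Solving gives C1 = 41/16, C2 = -1/144.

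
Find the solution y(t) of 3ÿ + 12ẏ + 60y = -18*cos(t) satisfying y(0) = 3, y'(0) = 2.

Divide through by 3: y'' + 4y' + 20y = -6*cos(t).
Characteristic equation r² + 4r + 20 = 0 has discriminant (4)² - 4·(20) = -64 < 0, so r = -2 ± 4i.
Hence y_h = C1*cos(4*t)*exp(-2*t) + C2*exp(-2*t)*sin(4*t).
Try y_p = A*cos(t) + B*sin(t). Substituting and equating the coefficients of cos(t) and sin(t) gives A = -114/377, B = -24/377, so y_p = -114*cos(t)/377 - 24*sin(t)/377.
General solution: y = -114*cos(t)/377 - 24*sin(t)/377 + C1*cos(4*t)*exp(-2*t) + C2*exp(-2*t)*sin(4*t).
Apply the initial conditions: y(0) = -114/377 + C1 = 3 and y'(0) = -24/377 - 2*C1 + 4*C2 = 2. Solving gives C1 = 1245/377, C2 = 817/377.

y = -114*cos(t)/377 - 24*sin(t)/377 + 817*exp(-2*t)*sin(4*t)/377 + 1245*cos(4*t)*exp(-2*t)/377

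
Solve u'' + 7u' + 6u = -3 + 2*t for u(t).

Characteristic equation r² + 7r + 6 = 0 factors as (r + 6)(r + 1) = 0, so r = -6, -1.
Hence u_h = C1*exp(-6*t) + C2*exp(-t).
For the particular solution try u_p = A0 + A1*t. Substituting and matching coefficients of each power of t gives A0 = -8/9, A1 = 1/3, so u_p = -8/9 + t/3.

u = -8/9 + t/3 + C1*exp(-6*t) + C2*exp(-t)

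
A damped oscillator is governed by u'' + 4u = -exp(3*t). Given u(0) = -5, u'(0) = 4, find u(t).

u = -64*cos(2*t)/13 - exp(3*t)/13 + 55*sin(2*t)/26

Characteristic equation r² + 4 = 0 has discriminant (0)² - 4·(4) = -16 < 0, so r = ± 2i.
Hence u_h = C1*cos(2*t) + C2*sin(2*t).
Try u_p = A*exp(3*t). Substituting into the equation and dividing by exp(3*t) gives A = -1/13, so u_p = -exp(3*t)/13.
General solution: u = -exp(3*t)/13 + C1*cos(2*t) + C2*sin(2*t).
Apply the initial conditions: u(0) = -1/13 + C1 = -5 and u'(0) = -3/13 + 2*C2 = 4. Solving gives C1 = -64/13, C2 = 55/26.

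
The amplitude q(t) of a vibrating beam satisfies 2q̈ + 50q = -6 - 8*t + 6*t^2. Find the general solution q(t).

q = -81/625 - 4*t/25 + 3*t**2/25 + C1*cos(5*t) + C2*sin(5*t)

Divide through by 2: q'' + 25q = -3 - 4*t + 3*t^2.
Characteristic equation r² + 25 = 0 has discriminant (0)² - 4·(25) = -100 < 0, so r = ± 5i.
Hence q_h = C1*cos(5*t) + C2*sin(5*t).
For the particular solution try q_p = A0 + A1*t + A2*t^2. Substituting and matching coefficients of each power of t gives A0 = -81/625, A1 = -4/25, A2 = 3/25, so q_p = -81/625 - 4*t/25 + 3*t^2/25.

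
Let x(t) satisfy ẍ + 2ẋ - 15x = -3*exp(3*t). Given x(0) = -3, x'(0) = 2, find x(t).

x = -101*exp(3*t)/64 - 91*exp(-5*t)/64 - 3*t*exp(3*t)/8

Characteristic equation r² + 2r - 15 = 0 factors as (r - 3)(r + 5) = 0, so r = 3, -5.
Hence x_h = C1*exp(3*t) + C2*exp(-5*t).
Since exp(3*t) solves the homogeneous equation (r = 3 is a root of multiplicity 1), multiply the trial by t. Try x_p = A*t*exp(3*t). Substituting into the equation and dividing by exp(3*t) gives A = -3/8, so x_p = -3*t*exp(3*t)/8.
General solution: x = C1*exp(3*t) + C2*exp(-5*t) - 3*t*exp(3*t)/8.
Apply the initial conditions: x(0) = C1 + C2 = -3 and x'(0) = -3/8 - 5*C2 + 3*C1 = 2. Solving gives C1 = -101/64, C2 = -91/64.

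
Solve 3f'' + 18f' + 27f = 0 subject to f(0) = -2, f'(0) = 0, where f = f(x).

f = -2*exp(-3*x) - 6*x*exp(-3*x)

Divide through by 3: f'' + 6f' + 9f = 0.
Characteristic equation r² + 6r + 9 = 0 has discriminant (6)² - 4·(9) = 0, so r = -3 is a repeated root.
Hence f_h = (C1 + C2*x)*exp(-3*x).
Apply the initial conditions: f(0) = C1 = -2 and f'(0) = C2 - 3*C1 = 0. Solving gives C1 = -2, C2 = -6.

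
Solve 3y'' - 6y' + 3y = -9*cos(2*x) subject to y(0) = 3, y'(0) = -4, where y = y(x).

Divide through by 3: y'' - 2y' + y = -3*cos(2*x).
Characteristic equation r² - 2r + 1 = 0 has discriminant (-2)² - 4·(1) = 0, so r = 1 is a repeated root.
Hence y_h = (C1 + C2*x)*exp(x).
Try y_p = A*cos(2*x) + B*sin(2*x). Substituting and equating the coefficients of cos(2x) and sin(2x) gives A = 9/25, B = 12/25, so y_p = 9*cos(2*x)/25 + 12*sin(2*x)/25.
General solution: y = 9*cos(2*x)/25 + 12*sin(2*x)/25 + C1*exp(x) + C2*x*exp(x).
Apply the initial conditions: y(0) = 9/25 + C1 = 3 and y'(0) = 24/25 + C1 + C2 = -4. Solving gives C1 = 66/25, C2 = -38/5.

y = 9*cos(2*x)/25 + 12*sin(2*x)/25 + 66*exp(x)/25 - 38*x*exp(x)/5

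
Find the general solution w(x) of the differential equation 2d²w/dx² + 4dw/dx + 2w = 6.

Divide through by 2: w'' + 2w' + w = 3.
Characteristic equation r² + 2r + 1 = 0 has discriminant (2)² - 4·(1) = 0, so r = -1 is a repeated root.
Hence w_h = (C1 + C2*x)*exp(-x).
For the particular solution try w_p = A0. Substituting and matching coefficients of each power of x gives A0 = 3, so w_p = 3.

w = 3 + C1*exp(-x) + C2*x*exp(-x)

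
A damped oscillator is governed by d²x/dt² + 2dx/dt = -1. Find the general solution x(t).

x = C2 - t/2 + C1*exp(-2*t)

Characteristic equation r² + 2r = 0 factors as (r + 2)r = 0, so r = -2, 0.
Hence x_h = C1*exp(-2*t) + C2.
Since 0 is a characteristic root (multiplicity 1), multiply the polynomial trial by t: try x_p = A0*t. Substituting and matching coefficients of each power of t gives A0 = -1/2, so x_p = -t/2.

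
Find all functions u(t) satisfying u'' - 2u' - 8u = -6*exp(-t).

Characteristic equation r² - 2r - 8 = 0 factors as (r - 4)(r + 2) = 0, so r = 4, -2.
Hence u_h = C1*exp(4*t) + C2*exp(-2*t).
Try u_p = A*exp(-t). Substituting into the equation and dividing by exp(-t) gives A = 6/5, so u_p = 6*exp(-t)/5.

u = 6*exp(-t)/5 + C1*exp(4*t) + C2*exp(-2*t)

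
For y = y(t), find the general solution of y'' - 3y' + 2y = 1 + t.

y = 5/4 + t/2 + C1*exp(t) + C2*exp(2*t)

Characteristic equation r² - 3r + 2 = 0 factors as (r - 1)(r - 2) = 0, so r = 1, 2.
Hence y_h = C1*exp(t) + C2*exp(2*t).
For the particular solution try y_p = A0 + A1*t. Substituting and matching coefficients of each power of t gives A0 = 5/4, A1 = 1/2, so y_p = 5/4 + t/2.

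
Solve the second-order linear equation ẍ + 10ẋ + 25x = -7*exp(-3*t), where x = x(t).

Characteristic equation r² + 10r + 25 = 0 has discriminant (10)² - 4·(25) = 0, so r = -5 is a repeated root.
Hence x_h = (C1 + C2*t)*exp(-5*t).
Try x_p = A*exp(-3*t). Substituting into the equation and dividing by exp(-3*t) gives A = -7/4, so x_p = -7*exp(-3*t)/4.

x = -7*exp(-3*t)/4 + C1*exp(-5*t) + C2*t*exp(-5*t)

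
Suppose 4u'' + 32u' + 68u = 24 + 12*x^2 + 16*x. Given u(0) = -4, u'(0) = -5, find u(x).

u = 1472/4913 + 3*x**2/17 + 20*x/289 - 109401*exp(-4*x)*sin(x)/4913 - 21124*cos(x)*exp(-4*x)/4913

Divide through by 4: u'' + 8u' + 17u = 6 + 3*x^2 + 4*x.
Characteristic equation r² + 8r + 17 = 0 has discriminant (8)² - 4·(17) = -4 < 0, so r = -4 ± i.
Hence u_h = C1*cos(x)*exp(-4*x) + C2*exp(-4*x)*sin(x).
For the particular solution try u_p = A0 + A1*x + A2*x^2. Substituting and matching coefficients of each power of x gives A0 = 1472/4913, A1 = 20/289, A2 = 3/17, so u_p = 1472/4913 + 3*x^2/17 + 20*x/289.
General solution: u = 1472/4913 + 3*x^2/17 + 20*x/289 + C1*cos(x)*exp(-4*x) + C2*exp(-4*x)*sin(x).
Apply the initial conditions: u(0) = 1472/4913 + C1 = -4 and u'(0) = 20/289 + C2 - 4*C1 = -5. Solving gives C1 = -21124/4913, C2 = -109401/4913.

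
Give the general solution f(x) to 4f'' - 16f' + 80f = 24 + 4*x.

Divide through by 4: f'' - 4f' + 20f = 6 + x.
Characteristic equation r² - 4r + 20 = 0 has discriminant (-4)² - 4·(20) = -64 < 0, so r = 2 ± 4i.
Hence f_h = C1*cos(4*x)*exp(2*x) + C2*exp(2*x)*sin(4*x).
For the particular solution try f_p = A0 + A1*x. Substituting and matching coefficients of each power of x gives A0 = 31/100, A1 = 1/20, so f_p = 31/100 + x/20.

f = 31/100 + x/20 + C1*cos(4*x)*exp(2*x) + C2*exp(2*x)*sin(4*x)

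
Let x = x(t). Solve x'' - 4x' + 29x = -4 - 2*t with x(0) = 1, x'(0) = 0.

x = -124/841 - 2*t/29 - 1872*exp(2*t)*sin(5*t)/4205 + 965*cos(5*t)*exp(2*t)/841

Characteristic equation r² - 4r + 29 = 0 has discriminant (-4)² - 4·(29) = -100 < 0, so r = 2 ± 5i.
Hence x_h = C1*cos(5*t)*exp(2*t) + C2*exp(2*t)*sin(5*t).
For the particular solution try x_p = A0 + A1*t. Substituting and matching coefficients of each power of t gives A0 = -124/841, A1 = -2/29, so x_p = -124/841 - 2*t/29.
General solution: x = -124/841 - 2*t/29 + C1*cos(5*t)*exp(2*t) + C2*exp(2*t)*sin(5*t).
Apply the initial conditions: x(0) = -124/841 + C1 = 1 and x'(0) = -2/29 + 2*C1 + 5*C2 = 0. Solving gives C1 = 965/841, C2 = -1872/4205.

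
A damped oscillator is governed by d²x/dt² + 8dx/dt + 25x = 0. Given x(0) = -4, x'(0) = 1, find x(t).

Characteristic equation r² + 8r + 25 = 0 has discriminant (8)² - 4·(25) = -36 < 0, so r = -4 ± 3i.
Hence x_h = C1*cos(3*t)*exp(-4*t) + C2*exp(-4*t)*sin(3*t).
Apply the initial conditions: x(0) = C1 = -4 and x'(0) = -4*C1 + 3*C2 = 1. Solving gives C1 = -4, C2 = -5.

x = -5*exp(-4*t)*sin(3*t) - 4*cos(3*t)*exp(-4*t)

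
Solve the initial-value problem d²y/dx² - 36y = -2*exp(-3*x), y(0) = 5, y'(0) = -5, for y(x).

y = 2*exp(-3*x)/27 + 103*exp(-6*x)/36 + 223*exp(6*x)/108

Characteristic equation r² - 36 = 0 factors as (r + 6)(r - 6) = 0, so r = -6, 6.
Hence y_h = C1*exp(-6*x) + C2*exp(6*x).
Try y_p = A*exp(-3*x). Substituting into the equation and dividing by exp(-3*x) gives A = 2/27, so y_p = 2*exp(-3*x)/27.
General solution: y = 2*exp(-3*x)/27 + C1*exp(-6*x) + C2*exp(6*x).
Apply the initial conditions: y(0) = 2/27 + C1 + C2 = 5 and y'(0) = -2/9 - 6*C1 + 6*C2 = -5. Solving gives C1 = 103/36, C2 = 223/108.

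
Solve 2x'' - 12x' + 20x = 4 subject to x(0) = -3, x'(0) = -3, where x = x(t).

Divide through by 2: x'' - 6x' + 10x = 2.
Characteristic equation r² - 6r + 10 = 0 has discriminant (-6)² - 4·(10) = -4 < 0, so r = 3 ± i.
Hence x_h = C1*cos(t)*exp(3*t) + C2*exp(3*t)*sin(t).
For the particular solution try x_p = A0. Substituting and matching coefficients of each power of t gives A0 = 1/5, so x_p = 1/5.
General solution: x = 1/5 + C1*cos(t)*exp(3*t) + C2*exp(3*t)*sin(t).
Apply the initial conditions: x(0) = 1/5 + C1 = -3 and x'(0) = C2 + 3*C1 = -3. Solving gives C1 = -16/5, C2 = 33/5.

x = 1/5 - 16*cos(t)*exp(3*t)/5 + 33*exp(3*t)*sin(t)/5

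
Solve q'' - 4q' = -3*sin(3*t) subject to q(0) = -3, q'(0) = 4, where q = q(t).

q = -15/4 - 4*cos(3*t)/25 + 3*sin(3*t)/25 + 91*exp(4*t)/100

Characteristic equation r² - 4r = 0 factors as (r - 4)r = 0, so r = 4, 0.
Hence q_h = C1*exp(4*t) + C2.
Try q_p = A*cos(3*t) + B*sin(3*t). Substituting and equating the coefficients of cos(3t) and sin(3t) gives A = -4/25, B = 3/25, so q_p = -4*cos(3*t)/25 + 3*sin(3*t)/25.
General solution: q = C2 - 4*cos(3*t)/25 + 3*sin(3*t)/25 + C1*exp(4*t).
Apply the initial conditions: q(0) = -4/25 + C1 + C2 = -3 and q'(0) = 9/25 + 4*C1 = 4. Solving gives C1 = 91/100, C2 = -15/4.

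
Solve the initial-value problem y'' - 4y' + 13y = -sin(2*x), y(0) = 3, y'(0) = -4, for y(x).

Characteristic equation r² - 4r + 13 = 0 has discriminant (-4)² - 4·(13) = -36 < 0, so r = 2 ± 3i.
Hence y_h = C1*cos(3*x)*exp(2*x) + C2*exp(2*x)*sin(3*x).
Try y_p = A*cos(2*x) + B*sin(2*x). Substituting and equating the coefficients of cos(2x) and sin(2x) gives A = -8/145, B = -9/145, so y_p = -9*sin(2*x)/145 - 8*cos(2*x)/145.
General solution: y = -9*sin(2*x)/145 - 8*cos(2*x)/145 + C1*cos(3*x)*exp(2*x) + C2*exp(2*x)*sin(3*x).
Apply the initial conditions: y(0) = -8/145 + C1 = 3 and y'(0) = -18/145 + 2*C1 + 3*C2 = -4. Solving gives C1 = 443/145, C2 = -1448/435.

y = -9*sin(2*x)/145 - 8*cos(2*x)/145 - 1448*exp(2*x)*sin(3*x)/435 + 443*cos(3*x)*exp(2*x)/145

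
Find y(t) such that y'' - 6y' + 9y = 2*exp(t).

y = exp(t)/2 + C1*exp(3*t) + C2*t*exp(3*t)

Characteristic equation r² - 6r + 9 = 0 has discriminant (-6)² - 4·(9) = 0, so r = 3 is a repeated root.
Hence y_h = (C1 + C2*t)*exp(3*t).
Try y_p = A*exp(t). Substituting into the equation and dividing by exp(t) gives A = 1/2, so y_p = exp(t)/2.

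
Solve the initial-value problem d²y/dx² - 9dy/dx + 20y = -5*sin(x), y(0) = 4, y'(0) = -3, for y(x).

y = -499*exp(5*x)/26 - 95*sin(x)/442 - 45*cos(x)/442 + 396*exp(4*x)/17

Characteristic equation r² - 9r + 20 = 0 factors as (r - 4)(r - 5) = 0, so r = 4, 5.
Hence y_h = C1*exp(4*x) + C2*exp(5*x).
Try y_p = A*cos(x) + B*sin(x). Substituting and equating the coefficients of cos(x) and sin(x) gives A = -45/442, B = -95/442, so y_p = -95*sin(x)/442 - 45*cos(x)/442.
General solution: y = -95*sin(x)/442 - 45*cos(x)/442 + C1*exp(4*x) + C2*exp(5*x).
Apply the initial conditions: y(0) = -45/442 + C1 + C2 = 4 and y'(0) = -95/442 + 4*C1 + 5*C2 = -3. Solving gives C1 = 396/17, C2 = -499/26.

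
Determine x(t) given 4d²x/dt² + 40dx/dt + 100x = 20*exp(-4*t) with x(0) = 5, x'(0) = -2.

x = 5*exp(-4*t) + 18*t*exp(-5*t)

Divide through by 4: x'' + 10x' + 25x = 5*exp(-4*t).
Characteristic equation r² + 10r + 25 = 0 has discriminant (10)² - 4·(25) = 0, so r = -5 is a repeated root.
Hence x_h = (C1 + C2*t)*exp(-5*t).
Try x_p = A*exp(-4*t). Substituting into the equation and dividing by exp(-4*t) gives A = 5, so x_p = 5*exp(-4*t).
General solution: x = 5*exp(-4*t) + C1*exp(-5*t) + C2*t*exp(-5*t).
Apply the initial conditions: x(0) = 5 + C1 = 5 and x'(0) = -20 + C2 - 5*C1 = -2. Solving gives C1 = 0, C2 = 18.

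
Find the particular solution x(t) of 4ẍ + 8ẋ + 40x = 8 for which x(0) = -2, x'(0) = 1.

x = 1/5 - 11*cos(3*t)*exp(-t)/5 - 2*exp(-t)*sin(3*t)/5

Divide through by 4: x'' + 2x' + 10x = 2.
Characteristic equation r² + 2r + 10 = 0 has discriminant (2)² - 4·(10) = -36 < 0, so r = -1 ± 3i.
Hence x_h = C1*cos(3*t)*exp(-t) + C2*exp(-t)*sin(3*t).
For the particular solution try x_p = A0. Substituting and matching coefficients of each power of t gives A0 = 1/5, so x_p = 1/5.
General solution: x = 1/5 + C1*cos(3*t)*exp(-t) + C2*exp(-t)*sin(3*t).
Apply the initial conditions: x(0) = 1/5 + C1 = -2 and x'(0) = -C1 + 3*C2 = 1. Solving gives C1 = -11/5, C2 = -2/5.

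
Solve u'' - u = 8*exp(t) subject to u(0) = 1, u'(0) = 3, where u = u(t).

Characteristic equation r² - 1 = 0 factors as (r + 1)(r - 1) = 0, so r = -1, 1.
Hence u_h = C1*exp(-t) + C2*exp(t).
Since exp(t) solves the homogeneous equation (r = 1 is a root of multiplicity 1), multiply the trial by t. Try u_p = A*t*exp(t). Substituting into the equation and dividing by exp(t) gives A = 4, so u_p = 4*t*exp(t).
General solution: u = C1*exp(-t) + C2*exp(t) + 4*t*exp(t).
Apply the initial conditions: u(0) = C1 + C2 = 1 and u'(0) = 4 + C2 - C1 = 3. Solving gives C1 = 1, C2 = 0.

u = 4*t*exp(t) + exp(-t)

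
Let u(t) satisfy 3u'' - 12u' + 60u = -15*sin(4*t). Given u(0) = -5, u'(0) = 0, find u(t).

Divide through by 3: u'' - 4u' + 20u = -5*sin(4*t).
Characteristic equation r² - 4r + 20 = 0 has discriminant (-4)² - 4·(20) = -64 < 0, so r = 2 ± 4i.
Hence u_h = C1*cos(4*t)*exp(2*t) + C2*exp(2*t)*sin(4*t).
Try u_p = A*cos(4*t) + B*sin(4*t). Substituting and equating the coefficients of cos(4t) and sin(4t) gives A = -5/17, B = -5/68, so u_p = -5*cos(4*t)/17 - 5*sin(4*t)/68.
General solution: u = -5*cos(4*t)/17 - 5*sin(4*t)/68 + C1*cos(4*t)*exp(2*t) + C2*exp(2*t)*sin(4*t).
Apply the initial conditions: u(0) = -5/17 + C1 = -5 and u'(0) = -5/17 + 2*C1 + 4*C2 = 0. Solving gives C1 = -80/17, C2 = 165/68.

u = -5*cos(4*t)/17 - 5*sin(4*t)/68 - 80*cos(4*t)*exp(2*t)/17 + 165*exp(2*t)*sin(4*t)/68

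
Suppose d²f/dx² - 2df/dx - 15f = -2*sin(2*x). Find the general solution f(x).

f = -8*cos(2*x)/377 + 38*sin(2*x)/377 + C1*exp(-3*x) + C2*exp(5*x)

Characteristic equation r² - 2r - 15 = 0 factors as (r + 3)(r - 5) = 0, so r = -3, 5.
Hence f_h = C1*exp(-3*x) + C2*exp(5*x).
Try f_p = A*cos(2*x) + B*sin(2*x). Substituting and equating the coefficients of cos(2x) and sin(2x) gives A = -8/377, B = 38/377, so f_p = -8*cos(2*x)/377 + 38*sin(2*x)/377.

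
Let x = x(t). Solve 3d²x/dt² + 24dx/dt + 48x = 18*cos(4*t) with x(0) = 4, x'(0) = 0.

Divide through by 3: x'' + 8x' + 16x = 6*cos(4*t).
Characteristic equation r² + 8r + 16 = 0 has discriminant (8)² - 4·(16) = 0, so r = -4 is a repeated root.
Hence x_h = (C1 + C2*t)*exp(-4*t).
Try x_p = A*cos(4*t) + B*sin(4*t). Substituting and equating the coefficients of cos(4t) and sin(4t) gives A = 0, B = 3/16, so x_p = 3*sin(4*t)/16.
General solution: x = 3*sin(4*t)/16 + C1*exp(-4*t) + C2*t*exp(-4*t).
Apply the initial conditions: x(0) = C1 = 4 and x'(0) = 3/4 + C2 - 4*C1 = 0. Solving gives C1 = 4, C2 = 61/4.

x = 4*exp(-4*t) + 3*sin(4*t)/16 + 61*t*exp(-4*t)/4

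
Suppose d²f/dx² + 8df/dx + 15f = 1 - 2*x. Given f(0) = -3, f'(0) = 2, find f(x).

f = 31/225 - 61*exp(-3*x)/9 - 2*x/15 + 91*exp(-5*x)/25

Characteristic equation r² + 8r + 15 = 0 factors as (r + 5)(r + 3) = 0, so r = -5, -3.
Hence f_h = C1*exp(-5*x) + C2*exp(-3*x).
For the particular solution try f_p = A0 + A1*x. Substituting and matching coefficients of each power of x gives A0 = 31/225, A1 = -2/15, so f_p = 31/225 - 2*x/15.
General solution: f = 31/225 - 2*x/15 + C1*exp(-5*x) + C2*exp(-3*x).
Apply the initial conditions: f(0) = 31/225 + C1 + C2 = -3 and f'(0) = -2/15 - 5*C1 - 3*C2 = 2. Solving gives C1 = 91/25, C2 = -61/9.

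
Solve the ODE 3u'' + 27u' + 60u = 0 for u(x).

Divide through by 3: u'' + 9u' + 20u = 0.
Characteristic equation r² + 9r + 20 = 0 factors as (r + 5)(r + 4) = 0, so r = -5, -4.
Hence u_h = C1*exp(-5*x) + C2*exp(-4*x).

u = C1*exp(-5*x) + C2*exp(-4*x)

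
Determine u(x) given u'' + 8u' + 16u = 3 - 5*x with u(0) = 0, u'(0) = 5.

Characteristic equation r² + 8r + 16 = 0 has discriminant (8)² - 4·(16) = 0, so r = -4 is a repeated root.
Hence u_h = (C1 + C2*x)*exp(-4*x).
For the particular solution try u_p = A0 + A1*x. Substituting and matching coefficients of each power of x gives A0 = 11/32, A1 = -5/16, so u_p = 11/32 - 5*x/16.
General solution: u = 11/32 - 5*x/16 + C1*exp(-4*x) + C2*x*exp(-4*x).
Apply the initial conditions: u(0) = 11/32 + C1 = 0 and u'(0) = -5/16 + C2 - 4*C1 = 5. Solving gives C1 = -11/32, C2 = 63/16.

u = 11/32 - 11*exp(-4*x)/32 - 5*x/16 + 63*x*exp(-4*x)/16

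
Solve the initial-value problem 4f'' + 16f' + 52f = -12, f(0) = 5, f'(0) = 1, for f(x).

f = -3/13 + 68*cos(3*x)*exp(-2*x)/13 + 149*exp(-2*x)*sin(3*x)/39

Divide through by 4: f'' + 4f' + 13f = -3.
Characteristic equation r² + 4r + 13 = 0 has discriminant (4)² - 4·(13) = -36 < 0, so r = -2 ± 3i.
Hence f_h = C1*cos(3*x)*exp(-2*x) + C2*exp(-2*x)*sin(3*x).
For the particular solution try f_p = A0. Substituting and matching coefficients of each power of x gives A0 = -3/13, so f_p = -3/13.
General solution: f = -3/13 + C1*cos(3*x)*exp(-2*x) + C2*exp(-2*x)*sin(3*x).
Apply the initial conditions: f(0) = -3/13 + C1 = 5 and f'(0) = -2*C1 + 3*C2 = 1. Solving gives C1 = 68/13, C2 = 149/39.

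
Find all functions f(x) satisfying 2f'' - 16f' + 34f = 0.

f = C1*cos(x)*exp(4*x) + C2*exp(4*x)*sin(x)

Divide through by 2: f'' - 8f' + 17f = 0.
Characteristic equation r² - 8r + 17 = 0 has discriminant (-8)² - 4·(17) = -4 < 0, so r = 4 ± i.
Hence f_h = C1*cos(x)*exp(4*x) + C2*exp(4*x)*sin(x).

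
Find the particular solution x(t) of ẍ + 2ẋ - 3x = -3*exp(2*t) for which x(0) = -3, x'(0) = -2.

Characteristic equation r² + 2r - 3 = 0 factors as (r - 1)(r + 3) = 0, so r = 1, -3.
Hence x_h = C1*exp(t) + C2*exp(-3*t).
Try x_p = A*exp(2*t). Substituting into the equation and dividing by exp(2*t) gives A = -3/5, so x_p = -3*exp(2*t)/5.
General solution: x = -3*exp(2*t)/5 + C1*exp(t) + C2*exp(-3*t).
Apply the initial conditions: x(0) = -3/5 + C1 + C2 = -3 and x'(0) = -6/5 + C1 - 3*C2 = -2. Solving gives C1 = -2, C2 = -2/5.

x = -2*exp(t) - 3*exp(2*t)/5 - 2*exp(-3*t)/5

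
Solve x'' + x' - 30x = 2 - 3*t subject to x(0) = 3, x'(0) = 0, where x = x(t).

x = -19/300 + t/10 + 185*exp(-6*t)/132 + 457*exp(5*t)/275

Characteristic equation r² + r - 30 = 0 factors as (r - 5)(r + 6) = 0, so r = 5, -6.
Hence x_h = C1*exp(5*t) + C2*exp(-6*t).
For the particular solution try x_p = A0 + A1*t. Substituting and matching coefficients of each power of t gives A0 = -19/300, A1 = 1/10, so x_p = -19/300 + t/10.
General solution: x = -19/300 + t/10 + C1*exp(5*t) + C2*exp(-6*t).
Apply the initial conditions: x(0) = -19/300 + C1 + C2 = 3 and x'(0) = 1/10 - 6*C2 + 5*C1 = 0. Solving gives C1 = 457/275, C2 = 185/132.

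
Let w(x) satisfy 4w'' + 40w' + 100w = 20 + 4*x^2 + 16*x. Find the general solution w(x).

w = 91/625 + x**2/25 + 16*x/125 + C1*exp(-5*x) + C2*x*exp(-5*x)

Divide through by 4: w'' + 10w' + 25w = 5 + x^2 + 4*x.
Characteristic equation r² + 10r + 25 = 0 has discriminant (10)² - 4·(25) = 0, so r = -5 is a repeated root.
Hence w_h = (C1 + C2*x)*exp(-5*x).
For the particular solution try w_p = A0 + A1*x + A2*x^2. Substituting and matching coefficients of each power of x gives A0 = 91/625, A1 = 16/125, A2 = 1/25, so w_p = 91/625 + x^2/25 + 16*x/125.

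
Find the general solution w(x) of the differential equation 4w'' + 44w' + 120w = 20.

Divide through by 4: w'' + 11w' + 30w = 5.
Characteristic equation r² + 11r + 30 = 0 factors as (r + 5)(r + 6) = 0, so r = -5, -6.
Hence w_h = C1*exp(-5*x) + C2*exp(-6*x).
For the particular solution try w_p = A0. Substituting and matching coefficients of each power of x gives A0 = 1/6, so w_p = 1/6.

w = 1/6 + C1*exp(-5*x) + C2*exp(-6*x)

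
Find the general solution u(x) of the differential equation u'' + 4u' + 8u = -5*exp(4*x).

u = -exp(4*x)/8 + C1*cos(2*x)*exp(-2*x) + C2*exp(-2*x)*sin(2*x)

Characteristic equation r² + 4r + 8 = 0 has discriminant (4)² - 4·(8) = -16 < 0, so r = -2 ± 2i.
Hence u_h = C1*cos(2*x)*exp(-2*x) + C2*exp(-2*x)*sin(2*x).
Try u_p = A*exp(4*x). Substituting into the equation and dividing by exp(4*x) gives A = -1/8, so u_p = -exp(4*x)/8.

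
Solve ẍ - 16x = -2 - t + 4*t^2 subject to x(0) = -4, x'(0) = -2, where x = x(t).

x = 3/32 - 295*exp(4*t)/128 - 229*exp(-4*t)/128 - t**2/4 + t/16

Characteristic equation r² - 16 = 0 factors as (r + 4)(r - 4) = 0, so r = -4, 4.
Hence x_h = C1*exp(-4*t) + C2*exp(4*t).
For the particular solution try x_p = A0 + A1*t + A2*t^2. Substituting and matching coefficients of each power of t gives A0 = 3/32, A1 = 1/16, A2 = -1/4, so x_p = 3/32 - t^2/4 + t/16.
General solution: x = 3/32 - t^2/4 + t/16 + C1*exp(-4*t) + C2*exp(4*t).
Apply the initial conditions: x(0) = 3/32 + C1 + C2 = -4 and x'(0) = 1/16 - 4*C1 + 4*C2 = -2. Solving gives C1 = -229/128, C2 = -295/128.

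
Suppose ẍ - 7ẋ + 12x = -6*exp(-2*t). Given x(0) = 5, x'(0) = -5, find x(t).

Characteristic equation r² - 7r + 12 = 0 factors as (r - 3)(r - 4) = 0, so r = 3, 4.
Hence x_h = C1*exp(3*t) + C2*exp(4*t).
Try x_p = A*exp(-2*t). Substituting into the equation and dividing by exp(-2*t) gives A = -1/5, so x_p = -exp(-2*t)/5.
General solution: x = -exp(-2*t)/5 + C1*exp(3*t) + C2*exp(4*t).
Apply the initial conditions: x(0) = -1/5 + C1 + C2 = 5 and x'(0) = 2/5 + 3*C1 + 4*C2 = -5. Solving gives C1 = 131/5, C2 = -21.

x = -21*exp(4*t) - exp(-2*t)/5 + 131*exp(3*t)/5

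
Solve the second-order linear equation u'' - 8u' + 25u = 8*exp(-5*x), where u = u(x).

u = 4*exp(-5*x)/45 + C1*cos(3*x)*exp(4*x) + C2*exp(4*x)*sin(3*x)

Characteristic equation r² - 8r + 25 = 0 has discriminant (-8)² - 4·(25) = -36 < 0, so r = 4 ± 3i.
Hence u_h = C1*cos(3*x)*exp(4*x) + C2*exp(4*x)*sin(3*x).
Try u_p = A*exp(-5*x). Substituting into the equation and dividing by exp(-5*x) gives A = 4/45, so u_p = 4*exp(-5*x)/45.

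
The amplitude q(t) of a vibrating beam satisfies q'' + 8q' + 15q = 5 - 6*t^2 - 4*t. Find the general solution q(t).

Characteristic equation r² + 8r + 15 = 0 factors as (r + 5)(r + 3) = 0, so r = -5, -3.
Hence q_h = C1*exp(-5*t) + C2*exp(-3*t).
For the particular solution try q_p = A0 + A1*t + A2*t^2. Substituting and matching coefficients of each power of t gives A0 = 113/375, A1 = 4/25, A2 = -2/5, so q_p = 113/375 - 2*t^2/5 + 4*t/25.

q = 113/375 - 2*t**2/5 + 4*t/25 + C1*exp(-5*t) + C2*exp(-3*t)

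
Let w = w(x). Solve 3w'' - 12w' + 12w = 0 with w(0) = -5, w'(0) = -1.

Divide through by 3: w'' - 4w' + 4w = 0.
Characteristic equation r² - 4r + 4 = 0 has discriminant (-4)² - 4·(4) = 0, so r = 2 is a repeated root.
Hence w_h = (C1 + C2*x)*exp(2*x).
Apply the initial conditions: w(0) = C1 = -5 and w'(0) = C2 + 2*C1 = -1. Solving gives C1 = -5, C2 = 9.

w = -5*exp(2*x) + 9*x*exp(2*x)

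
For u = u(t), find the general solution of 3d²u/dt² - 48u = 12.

Divide through by 3: u'' - 16u = 4.
Characteristic equation r² - 16 = 0 factors as (r - 4)(r + 4) = 0, so r = 4, -4.
Hence u_h = C1*exp(4*t) + C2*exp(-4*t).
For the particular solution try u_p = A0. Substituting and matching coefficients of each power of t gives A0 = -1/4, so u_p = -1/4.

u = -1/4 + C1*exp(4*t) + C2*exp(-4*t)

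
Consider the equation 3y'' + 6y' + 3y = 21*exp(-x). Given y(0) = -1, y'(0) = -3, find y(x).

Divide through by 3: y'' + 2y' + y = 7*exp(-x).
Characteristic equation r² + 2r + 1 = 0 has discriminant (2)² - 4·(1) = 0, so r = -1 is a repeated root.
Hence y_h = (C1 + C2*x)*exp(-x).
Since exp(-x) solves the homogeneous equation (r = -1 is a root of multiplicity 2), multiply the trial by x^2. Try y_p = A*x^2*exp(-x). Substituting into the equation and dividing by exp(-x) gives A = 7/2, so y_p = 7*x^2*exp(-x)/2.
General solution: y = C1*exp(-x) + 7*x^2*exp(-x)/2 + C2*x*exp(-x).
Apply the initial conditions: y(0) = C1 = -1 and y'(0) = C2 - C1 = -3. Solving gives C1 = -1, C2 = -4.

y = -exp(-x) - 4*x*exp(-x) + 7*x**2*exp(-x)/2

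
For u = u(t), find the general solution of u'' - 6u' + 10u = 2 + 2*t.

u = 8/25 + t/5 + C1*cos(t)*exp(3*t) + C2*exp(3*t)*sin(t)

Characteristic equation r² - 6r + 10 = 0 has discriminant (-6)² - 4·(10) = -4 < 0, so r = 3 ± i.
Hence u_h = C1*cos(t)*exp(3*t) + C2*exp(3*t)*sin(t).
For the particular solution try u_p = A0 + A1*t. Substituting and matching coefficients of each power of t gives A0 = 8/25, A1 = 1/5, so u_p = 8/25 + t/5.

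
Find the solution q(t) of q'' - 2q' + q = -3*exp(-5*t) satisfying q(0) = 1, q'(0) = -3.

Characteristic equation r² - 2r + 1 = 0 has discriminant (-2)² - 4·(1) = 0, so r = 1 is a repeated root.
Hence q_h = (C1 + C2*t)*exp(t).
Try q_p = A*exp(-5*t). Substituting into the equation and dividing by exp(-5*t) gives A = -1/12, so q_p = -exp(-5*t)/12.
General solution: q = -exp(-5*t)/12 + C1*exp(t) + C2*t*exp(t).
Apply the initial conditions: q(0) = -1/12 + C1 = 1 and q'(0) = 5/12 + C1 + C2 = -3. Solving gives C1 = 13/12, C2 = -9/2.

q = -exp(-5*t)/12 + 13*exp(t)/12 - 9*t*exp(t)/2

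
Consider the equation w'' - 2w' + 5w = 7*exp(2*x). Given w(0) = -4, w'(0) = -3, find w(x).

Characteristic equation r² - 2r + 5 = 0 has discriminant (-2)² - 4·(5) = -16 < 0, so r = 1 ± 2i.
Hence w_h = C1*cos(2*x)*exp(x) + C2*exp(x)*sin(2*x).
Try w_p = A*exp(2*x). Substituting into the equation and dividing by exp(2*x) gives A = 7/5, so w_p = 7*exp(2*x)/5.
General solution: w = 7*exp(2*x)/5 + C1*cos(2*x)*exp(x) + C2*exp(x)*sin(2*x).
Apply the initial conditions: w(0) = 7/5 + C1 = -4 and w'(0) = 14/5 + C1 + 2*C2 = -3. Solving gives C1 = -27/5, C2 = -1/5.

w = 7*exp(2*x)/5 - 27*cos(2*x)*exp(x)/5 - exp(x)*sin(2*x)/5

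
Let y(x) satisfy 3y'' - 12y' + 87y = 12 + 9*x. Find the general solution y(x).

y = 128/841 + 3*x/29 + C1*cos(5*x)*exp(2*x) + C2*exp(2*x)*sin(5*x)

Divide through by 3: y'' - 4y' + 29y = 4 + 3*x.
Characteristic equation r² - 4r + 29 = 0 has discriminant (-4)² - 4·(29) = -100 < 0, so r = 2 ± 5i.
Hence y_h = C1*cos(5*x)*exp(2*x) + C2*exp(2*x)*sin(5*x).
For the particular solution try y_p = A0 + A1*x. Substituting and matching coefficients of each power of x gives A0 = 128/841, A1 = 3/29, so y_p = 128/841 + 3*x/29.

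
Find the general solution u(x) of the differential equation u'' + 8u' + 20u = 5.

Characteristic equation r² + 8r + 20 = 0 has discriminant (8)² - 4·(20) = -16 < 0, so r = -4 ± 2i.
Hence u_h = C1*cos(2*x)*exp(-4*x) + C2*exp(-4*x)*sin(2*x).
For the particular solution try u_p = A0. Substituting and matching coefficients of each power of x gives A0 = 1/4, so u_p = 1/4.

u = 1/4 + C1*cos(2*x)*exp(-4*x) + C2*exp(-4*x)*sin(2*x)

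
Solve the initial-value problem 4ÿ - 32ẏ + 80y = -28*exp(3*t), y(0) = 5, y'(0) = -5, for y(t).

Divide through by 4: y'' - 8y' + 20y = -7*exp(3*t).
Characteristic equation r² - 8r + 20 = 0 has discriminant (-8)² - 4·(20) = -16 < 0, so r = 4 ± 2i.
Hence y_h = C1*cos(2*t)*exp(4*t) + C2*exp(4*t)*sin(2*t).
Try y_p = A*exp(3*t). Substituting into the equation and dividing by exp(3*t) gives A = -7/5, so y_p = -7*exp(3*t)/5.
General solution: y = -7*exp(3*t)/5 + C1*cos(2*t)*exp(4*t) + C2*exp(4*t)*sin(2*t).
Apply the initial conditions: y(0) = -7/5 + C1 = 5 and y'(0) = -21/5 + 2*C2 + 4*C1 = -5. Solving gives C1 = 32/5, C2 = -66/5.

y = -7*exp(3*t)/5 - 66*exp(4*t)*sin(2*t)/5 + 32*cos(2*t)*exp(4*t)/5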